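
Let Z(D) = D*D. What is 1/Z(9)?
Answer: 1/81 ≈ 0.012346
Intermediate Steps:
Z(D) = D²
1/Z(9) = 1/(9²) = 1/81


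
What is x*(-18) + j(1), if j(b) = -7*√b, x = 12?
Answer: -223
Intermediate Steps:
x*(-18) + j(1) = 12*(-18) - 7*√1 = -216 - 7*1 = -216 - 7 = -223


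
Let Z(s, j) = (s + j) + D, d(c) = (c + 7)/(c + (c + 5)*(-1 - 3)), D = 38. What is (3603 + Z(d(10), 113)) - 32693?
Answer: -1446967/50 ≈ -28939.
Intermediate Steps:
d(c) = (7 + c)/(-20 - 3*c) (d(c) = (7 + c)/(c + (5 + c)*(-4)) = (7 + c)/(c + (-20 - 4*c)) = (7 + c)/(-20 - 3*c))
Z(s, j) = 38 + j + s (Z(s, j) = (s + j) + 38 = (j + s) + 38 = 38 + j + s)
(3603 + Z(d(10), 113)) - 32693 = (3603 + (38 + 113 + (-7 - 1*10)/(20 + 3*10))) - 32693 = (3603 + (38 + 113 + (-7 - 10)/(20 + 30))) - 32693 = (3603 + (38 + 113 - 17/50)) - 32693 = (3603 + 7533/50) - 32693 = 187683/50 - 32693 = -1446967/50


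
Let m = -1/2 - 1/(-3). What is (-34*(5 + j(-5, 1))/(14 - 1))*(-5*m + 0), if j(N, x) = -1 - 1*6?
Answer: 170/39 ≈ 4.3590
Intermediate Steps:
j(N, x) = -7 (j(N, x) = -1 - 6 = -7)
m = -1/6 (m = -1*1/2 - 1*(-1/3) = -1/2 + 1/3 = -1/6 ≈ -0.16667)
(-34*(5 + j(-5, 1))/(14 - 1))*(-5*m + 0) = (-34*(5 - 7)/(14 - 1))*(-5*(-1/6) + 0) = (-(-68)/13)*(5/6 + 0) = -(-68)/13*(5/6) = -34*(-2/13)*(5/6) = (68/13)*(5/6) = 170/39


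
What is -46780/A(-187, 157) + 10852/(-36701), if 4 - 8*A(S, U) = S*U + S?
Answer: -1405565884/108451455 ≈ -12.960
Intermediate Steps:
A(S, U) = 1/2 - S/8 - S*U/8 (A(S, U) = 1/2 - (S*U + S)/8 = 1/2 - (S + S*U)/8 = 1/2 + (-S/8 - S*U/8) = 1/2 - S/8 - S*U/8)
-46780/A(-187, 157) + 10852/(-36701) = -46780/(1/2 - 1/8*(-187) - 1/8*(-187)*157) + 10852/(-36701) = -46780/(1/2 + 187/8 + 29359/8) + 10852*(-1/36701) = -46780/14775/4 - 10852/36701 = -46780*4/14775 - 10852/36701 = -37424/2955 - 10852/36701 = -1405565884/108451455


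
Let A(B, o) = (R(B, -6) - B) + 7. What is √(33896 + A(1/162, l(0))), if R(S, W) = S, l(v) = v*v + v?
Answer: 3*√3767 ≈ 184.13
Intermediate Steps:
l(v) = v + v² (l(v) = v² + v = v + v²)
A(B, o) = 7 (A(B, o) = (B - B) + 7 = 0 + 7 = 7)
√(33896 + A(1/162, l(0))) = √(33896 + 7) = √33903 = 3*√3767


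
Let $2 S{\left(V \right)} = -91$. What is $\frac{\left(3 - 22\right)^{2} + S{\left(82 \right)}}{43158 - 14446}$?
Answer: $\frac{631}{57424} \approx 0.010988$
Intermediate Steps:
$S{\left(V \right)} = - \frac{91}{2}$ ($S{\left(V \right)} = \frac{1}{2} \left(-91\right) = - \frac{91}{2}$)
$\frac{\left(3 - 22\right)^{2} + S{\left(82 \right)}}{43158 - 14446} = \frac{\left(3 - 22\right)^{2} - \frac{91}{2}}{43158 - 14446} = \frac{\left(-19\right)^{2} - \frac{91}{2}}{28712} = \left(361 - \frac{91}{2}\right) \frac{1}{28712} = \frac{631}{2} \cdot \frac{1}{28712} = \frac{631}{57424}$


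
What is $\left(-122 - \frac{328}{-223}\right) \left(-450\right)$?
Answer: $\frac{12095100}{223} \approx 54238.0$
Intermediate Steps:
$\left(-122 - \frac{328}{-223}\right) \left(-450\right) = \left(-122 - - \frac{328}{223}\right) \left(-450\right) = \left(-122 + \frac{328}{223}\right) \left(-450\right) = \left(- \frac{26878}{223}\right) \left(-450\right) = \frac{12095100}{223}$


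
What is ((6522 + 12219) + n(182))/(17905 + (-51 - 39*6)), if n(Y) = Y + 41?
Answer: 4741/4405 ≈ 1.0763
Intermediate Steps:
n(Y) = 41 + Y
((6522 + 12219) + n(182))/(17905 + (-51 - 39*6)) = ((6522 + 12219) + (41 + 182))/(17905 + (-51 - 39*6)) = (18741 + 223)/(17905 + (-51 - 234)) = 18964/(17905 - 285) = 18964/17620 = 18964*(1/17620) = 4741/4405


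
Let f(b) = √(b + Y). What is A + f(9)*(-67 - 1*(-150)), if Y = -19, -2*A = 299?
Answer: -299/2 + 83*I*√10 ≈ -149.5 + 262.47*I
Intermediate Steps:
A = -299/2 (A = -½*299 = -299/2 ≈ -149.50)
f(b) = √(-19 + b) (f(b) = √(b - 19) = √(-19 + b))
A + f(9)*(-67 - 1*(-150)) = -299/2 + √(-19 + 9)*(-67 - 1*(-150)) = -299/2 + √(-10)*(-67 + 150) = -299/2 + (I*√10)*83 = -299/2 + 83*I*√10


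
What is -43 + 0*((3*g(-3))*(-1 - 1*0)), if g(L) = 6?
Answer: -43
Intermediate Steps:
-43 + 0*((3*g(-3))*(-1 - 1*0)) = -43 + 0*((3*6)*(-1 - 1*0)) = -43 + 0*(18*(-1 + 0)) = -43 + 0*(18*(-1)) = -43 + 0*(-18) = -43 + 0 = -43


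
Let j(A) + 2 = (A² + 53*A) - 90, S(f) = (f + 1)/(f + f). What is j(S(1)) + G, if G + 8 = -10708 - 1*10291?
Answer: -21045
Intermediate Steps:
G = -21007 (G = -8 + (-10708 - 1*10291) = -8 + (-10708 - 10291) = -8 - 20999 = -21007)
S(f) = (1 + f)/(2*f) (S(f) = (1 + f)/((2*f)) = (1 + f)*(1/(2*f)) = (1 + f)/(2*f))
j(A) = -92 + A² + 53*A (j(A) = -2 + ((A² + 53*A) - 90) = -2 + (-90 + A² + 53*A) = -92 + A² + 53*A)
j(S(1)) + G = (-92 + ((½)*(1 + 1)/1)² + 53*((½)*(1 + 1)/1)) - 21007 = (-92 + ((½)*1*2)² + 53*((½)*1*2)) - 21007 = (-92 + 1² + 53*1) - 21007 = (-92 + 1 + 53) - 21007 = -38 - 21007 = -21045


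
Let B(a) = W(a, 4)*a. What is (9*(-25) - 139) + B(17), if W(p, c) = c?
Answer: -296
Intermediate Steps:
B(a) = 4*a
(9*(-25) - 139) + B(17) = (9*(-25) - 139) + 4*17 = (-225 - 139) + 68 = -364 + 68 = -296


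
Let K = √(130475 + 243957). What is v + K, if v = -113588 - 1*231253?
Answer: -344841 + 4*√23402 ≈ -3.4423e+5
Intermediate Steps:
v = -344841 (v = -113588 - 231253 = -344841)
K = 4*√23402 (K = √374432 = 4*√23402 ≈ 611.91)
v + K = -344841 + 4*√23402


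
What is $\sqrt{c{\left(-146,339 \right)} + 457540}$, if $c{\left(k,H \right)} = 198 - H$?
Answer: $\sqrt{457399} \approx 676.31$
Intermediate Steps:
$\sqrt{c{\left(-146,339 \right)} + 457540} = \sqrt{\left(198 - 339\right) + 457540} = \sqrt{-141 + 457540} = \sqrt{457399}$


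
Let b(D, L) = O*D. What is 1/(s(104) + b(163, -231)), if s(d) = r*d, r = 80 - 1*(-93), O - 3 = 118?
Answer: 1/37715 ≈ 2.6515e-5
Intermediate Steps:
O = 121 (O = 3 + 118 = 121)
r = 173 (r = 80 + 93 = 173)
b(D, L) = 121*D
s(d) = 173*d
1/(s(104) + b(163, -231)) = 1/(173*104 + 121*163) = 1/(17992 + 19723) = 1/37715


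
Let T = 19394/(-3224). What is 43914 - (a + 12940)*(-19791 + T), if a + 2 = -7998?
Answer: 3033076289/31 ≈ 9.7841e+7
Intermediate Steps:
a = -8000 (a = -2 - 7998 = -8000)
T = -9697/1612 (T = 19394*(-1/3224) = -9697/1612 ≈ -6.0155)
43914 - (a + 12940)*(-19791 + T) = 43914 - (-8000 + 12940)*(-19791 - 9697/1612) = 43914 - 4940*(-31912789)/1612 = 43914 - 1*(-3031714955/31) = 43914 + 3031714955/31 = 3033076289/31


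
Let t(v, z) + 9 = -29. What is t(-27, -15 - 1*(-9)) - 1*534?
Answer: -572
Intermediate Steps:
t(v, z) = -38 (t(v, z) = -9 - 29 = -38)
t(-27, -15 - 1*(-9)) - 1*534 = -38 - 1*534 = -38 - 534 = -572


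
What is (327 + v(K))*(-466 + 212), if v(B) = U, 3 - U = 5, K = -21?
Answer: -82550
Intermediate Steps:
U = -2 (U = 3 - 1*5 = 3 - 5 = -2)
v(B) = -2
(327 + v(K))*(-466 + 212) = (327 - 2)*(-466 + 212) = 325*(-254) = -82550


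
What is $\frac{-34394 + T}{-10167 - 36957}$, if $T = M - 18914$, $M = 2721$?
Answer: $\frac{50587}{47124} \approx 1.0735$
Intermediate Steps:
$T = -16193$ ($T = 2721 - 18914 = -16193$)
$\frac{-34394 + T}{-10167 - 36957} = \frac{-34394 - 16193}{-10167 - 36957} = - \frac{50587}{-47124} = \left(-50587\right) \left(- \frac{1}{47124}\right) = \frac{50587}{47124}$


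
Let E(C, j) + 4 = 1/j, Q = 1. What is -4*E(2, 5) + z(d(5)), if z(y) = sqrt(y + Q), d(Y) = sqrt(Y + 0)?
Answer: 76/5 + sqrt(1 + sqrt(5)) ≈ 16.999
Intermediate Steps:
d(Y) = sqrt(Y)
E(C, j) = -4 + 1/j
z(y) = sqrt(1 + y) (z(y) = sqrt(y + 1) = sqrt(1 + y))
-4*E(2, 5) + z(d(5)) = -4*(-4 + 1/5) + sqrt(1 + sqrt(5)) = -4*(-19/5) + sqrt(1 + sqrt(5)) = 76/5 + sqrt(1 + sqrt(5))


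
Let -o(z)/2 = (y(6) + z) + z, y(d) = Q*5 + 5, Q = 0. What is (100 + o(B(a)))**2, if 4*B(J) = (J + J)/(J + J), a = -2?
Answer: 7921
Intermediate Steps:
y(d) = 5 (y(d) = 0*5 + 5 = 0 + 5 = 5)
B(J) = 1/4 (B(J) = ((J + J)/(J + J))/4 = ((2*J)/((2*J)))/4 = ((2*J)*(1/(2*J)))/4 = (1/4)*1 = 1/4)
o(z) = -10 - 4*z (o(z) = -2*((5 + z) + z) = -2*(5 + 2*z) = -10 - 4*z)
(100 + o(B(a)))**2 = (100 + (-10 - 4*1/4))**2 = (100 + (-10 - 1))**2 = (100 - 11)**2 = 89**2 = 7921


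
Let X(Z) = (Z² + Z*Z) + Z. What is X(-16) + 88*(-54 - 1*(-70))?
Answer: 1904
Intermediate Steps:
X(Z) = Z + 2*Z² (X(Z) = (Z² + Z²) + Z = 2*Z² + Z = Z + 2*Z²)
X(-16) + 88*(-54 - 1*(-70)) = -16*(1 + 2*(-16)) + 88*(-54 - 1*(-70)) = -16*(1 - 32) + 88*(-54 + 70) = -16*(-31) + 88*16 = 496 + 1408 = 1904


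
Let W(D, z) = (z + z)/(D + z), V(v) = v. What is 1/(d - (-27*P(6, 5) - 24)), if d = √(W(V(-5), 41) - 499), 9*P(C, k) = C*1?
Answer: 756/40693 - 3*I*√17882/40693 ≈ 0.018578 - 0.0098585*I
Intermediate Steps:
P(C, k) = C/9 (P(C, k) = (C*1)/9 = C/9)
W(D, z) = 2*z/(D + z) (W(D, z) = (2*z)/(D + z) = 2*z/(D + z))
d = I*√17882/6 (d = √(2*41/(-5 + 41) - 499) = √(2*41/36 - 499) = √(2*41*(1/36) - 499) = √(41/18 - 499) = √(-8941/18) = I*√17882/6 ≈ 22.287*I)
1/(d - (-27*P(6, 5) - 24)) = 1/(I*√17882/6 - (-3*6 - 24)) = 1/(I*√17882/6 - (-27*⅔ - 24)) = 1/(I*√17882/6 - (-18 - 24)) = 1/(I*√17882/6 - 1*(-42)) = 1/(I*√17882/6 + 42) = 1/(42 + I*√17882/6)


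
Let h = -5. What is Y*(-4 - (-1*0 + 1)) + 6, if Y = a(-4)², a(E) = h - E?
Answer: 1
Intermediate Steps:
a(E) = -5 - E
Y = 1 (Y = (-5 - 1*(-4))² = (-5 + 4)² = (-1)² = 1)
Y*(-4 - (-1*0 + 1)) + 6 = 1*(-4 - (-1*0 + 1)) + 6 = 1*(-4 - (0 + 1)) + 6 = 1*(-4 - 1*1) + 6 = 1*(-4 - 1) + 6 = 1*(-5) + 6 = -5 + 6 = 1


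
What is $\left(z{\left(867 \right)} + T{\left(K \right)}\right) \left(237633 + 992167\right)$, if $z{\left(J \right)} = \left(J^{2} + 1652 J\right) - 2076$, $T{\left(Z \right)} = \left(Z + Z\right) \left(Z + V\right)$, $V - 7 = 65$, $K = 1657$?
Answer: $9729935329400$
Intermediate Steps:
$V = 72$ ($V = 7 + 65 = 72$)
$T{\left(Z \right)} = 2 Z \left(72 + Z\right)$ ($T{\left(Z \right)} = \left(Z + Z\right) \left(Z + 72\right) = 2 Z \left(72 + Z\right)$)
$z{\left(J \right)} = -2076 + J^{2} + 1652 J$
$\left(z{\left(867 \right)} + T{\left(K \right)}\right) \left(237633 + 992167\right) = \left(\left(-2076 + 867^{2} + 1652 \cdot 867\right) + 2 \cdot 1657 \left(72 + 1657\right)\right) \left(237633 + 992167\right) = \left(\left(-2076 + 751689 + 1432284\right) + 2 \cdot 1657 \cdot 1729\right) 1229800 = \left(2181897 + 5729906\right) 1229800 = 7911803 \cdot 1229800 = 9729935329400$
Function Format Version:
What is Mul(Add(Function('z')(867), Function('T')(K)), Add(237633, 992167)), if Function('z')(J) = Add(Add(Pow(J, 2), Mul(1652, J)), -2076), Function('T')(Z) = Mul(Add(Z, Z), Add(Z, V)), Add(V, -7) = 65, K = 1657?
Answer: 9729935329400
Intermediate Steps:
V = 72 (V = Add(7, 65) = 72)
Function('T')(Z) = Mul(2, Z, Add(72, Z)) (Function('T')(Z) = Mul(Add(Z, Z), Add(Z, 72)) = Mul(Mul(2, Z), Add(72, Z)) = Mul(2, Z, Add(72, Z)))
Function('z')(J) = Add(-2076, Pow(J, 2), Mul(1652, J))
Mul(Add(Function('z')(867), Function('T')(K)), Add(237633, 992167)) = Mul(Add(Add(-2076, Pow(867, 2), Mul(1652, 867)), Mul(2, 1657, Add(72, 1657))), Add(237633, 992167)) = Mul(Add(Add(-2076, 751689, 1432284), Mul(2, 1657, 1729)), 1229800) = Mul(Add(2181897, 5729906), 1229800) = Mul(7911803, 1229800) = 9729935329400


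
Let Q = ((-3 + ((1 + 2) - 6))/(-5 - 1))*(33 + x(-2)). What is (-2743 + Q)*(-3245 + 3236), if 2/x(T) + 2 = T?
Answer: 48789/2 ≈ 24395.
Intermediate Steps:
x(T) = 2/(-2 + T)
Q = 65/2 (Q = ((-3 + ((1 + 2) - 6))/(-5 - 1))*(33 + 2/(-2 - 2)) = ((-3 + (3 - 6))/(-6))*(33 + 2/(-4)) = ((-3 - 3)*(-⅙))*(33 + 2*(-¼)) = (-6*(-⅙))*(33 - ½) = 1*(65/2) = 65/2 ≈ 32.500)
(-2743 + Q)*(-3245 + 3236) = (-2743 + 65/2)*(-3245 + 3236) = -5421/2*(-9) = 48789/2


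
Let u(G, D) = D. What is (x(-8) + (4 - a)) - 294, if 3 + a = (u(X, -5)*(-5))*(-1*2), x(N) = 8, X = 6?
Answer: -229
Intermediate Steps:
a = -53 (a = -3 + (-5*(-5))*(-1*2) = -3 + 25*(-2) = -3 - 50 = -53)
(x(-8) + (4 - a)) - 294 = (8 + (4 - 1*(-53))) - 294 = (8 + (4 + 53)) - 294 = (8 + 57) - 294 = 65 - 294 = -229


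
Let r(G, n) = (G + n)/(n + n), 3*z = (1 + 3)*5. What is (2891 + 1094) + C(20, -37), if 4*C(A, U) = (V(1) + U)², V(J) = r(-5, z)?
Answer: 1107185/256 ≈ 4324.9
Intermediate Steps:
z = 20/3 (z = ((1 + 3)*5)/3 = (4*5)/3 = (⅓)*20 = 20/3 ≈ 6.6667)
r(G, n) = (G + n)/(2*n) (r(G, n) = (G + n)/((2*n)) = (G + n)*(1/(2*n)) = (G + n)/(2*n))
V(J) = ⅛ (V(J) = (-5 + 20/3)/(2*(20/3)) = (½)*(3/20)*(5/3) = ⅛)
C(A, U) = (⅛ + U)²/4
(2891 + 1094) + C(20, -37) = (2891 + 1094) + (1 + 8*(-37))²/256 = 3985 + (1 - 296)²/256 = 3985 + (1/256)*(-295)² = 3985 + (1/256)*87025 = 3985 + 87025/256 = 1107185/256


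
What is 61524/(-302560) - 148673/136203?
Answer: -13340564063/10302394920 ≈ -1.2949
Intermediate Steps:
61524/(-302560) - 148673/136203 = 61524*(-1/302560) - 148673*1/136203 = -15381/75640 - 148673/136203 = -13340564063/10302394920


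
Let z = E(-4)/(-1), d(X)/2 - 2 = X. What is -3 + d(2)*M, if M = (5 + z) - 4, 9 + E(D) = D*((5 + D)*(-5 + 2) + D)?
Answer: -147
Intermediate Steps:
d(X) = 4 + 2*X
E(D) = -9 + D*(-15 - 2*D) (E(D) = -9 + D*((5 + D)*(-5 + 2) + D) = -9 + D*((5 + D)*(-3) + D) = -9 + D*((-15 - 3*D) + D) = -9 + D*(-15 - 2*D))
z = -19 (z = (-9 - 15*(-4) - 2*(-4)²)/(-1) = (-9 + 60 - 2*16)*(-1) = (-9 + 60 - 32)*(-1) = 19*(-1) = -19)
M = -18 (M = (5 - 19) - 4 = -14 - 4 = -18)
-3 + d(2)*M = -3 + (4 + 2*2)*(-18) = -3 + (4 + 4)*(-18) = -3 + 8*(-18) = -3 - 144 = -147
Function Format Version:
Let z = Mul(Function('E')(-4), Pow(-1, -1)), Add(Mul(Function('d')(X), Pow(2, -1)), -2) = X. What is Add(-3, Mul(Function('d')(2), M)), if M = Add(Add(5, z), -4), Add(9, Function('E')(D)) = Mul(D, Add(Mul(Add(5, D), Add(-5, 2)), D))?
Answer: -147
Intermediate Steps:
Function('d')(X) = Add(4, Mul(2, X))
Function('E')(D) = Add(-9, Mul(D, Add(-15, Mul(-2, D)))) (Function('E')(D) = Add(-9, Mul(D, Add(Mul(Add(5, D), Add(-5, 2)), D))) = Add(-9, Mul(D, Add(Mul(Add(5, D), -3), D))) = Add(-9, Mul(D, Add(Add(-15, Mul(-3, D)), D))) = Add(-9, Mul(D, Add(-15, Mul(-2, D)))))
z = -19 (z = Mul(Add(-9, Mul(-15, -4), Mul(-2, Pow(-4, 2))), Pow(-1, -1)) = Mul(Add(-9, 60, Mul(-2, 16)), -1) = Mul(Add(-9, 60, -32), -1) = Mul(19, -1) = -19)
M = -18 (M = Add(Add(5, -19), -4) = Add(-14, -4) = -18)
Add(-3, Mul(Function('d')(2), M)) = Add(-3, Mul(Add(4, Mul(2, 2)), -18)) = Add(-3, Mul(Add(4, 4), -18)) = Add(-3, Mul(8, -18)) = Add(-3, -144) = -147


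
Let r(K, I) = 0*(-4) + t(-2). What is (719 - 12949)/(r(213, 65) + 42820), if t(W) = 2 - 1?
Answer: -12230/42821 ≈ -0.28561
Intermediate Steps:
t(W) = 1
r(K, I) = 1 (r(K, I) = 0*(-4) + 1 = 0 + 1 = 1)
(719 - 12949)/(r(213, 65) + 42820) = (719 - 12949)/(1 + 42820) = -12230/42821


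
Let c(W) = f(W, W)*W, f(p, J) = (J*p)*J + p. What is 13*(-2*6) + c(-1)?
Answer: -154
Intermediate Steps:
f(p, J) = p + p*J**2 (f(p, J) = p*J**2 + p = p + p*J**2)
c(W) = W**2*(1 + W**2) (c(W) = (W*(1 + W**2))*W = W**2*(1 + W**2))
13*(-2*6) + c(-1) = 13*(-2*6) + ((-1)**2 + (-1)**4) = 13*(-12) + (1 + 1) = -156 + 2 = -154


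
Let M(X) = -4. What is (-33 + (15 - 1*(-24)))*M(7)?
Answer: -24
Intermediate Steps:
(-33 + (15 - 1*(-24)))*M(7) = (-33 + (15 - 1*(-24)))*(-4) = (-33 + (15 + 24))*(-4) = (-33 + 39)*(-4) = 6*(-4) = -24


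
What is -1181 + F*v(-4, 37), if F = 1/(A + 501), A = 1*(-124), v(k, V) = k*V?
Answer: -445385/377 ≈ -1181.4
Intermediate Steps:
v(k, V) = V*k
A = -124
F = 1/377 (F = 1/(-124 + 501) = 1/377 ≈ 0.0026525)
-1181 + F*v(-4, 37) = -1181 + (37*(-4))/377 = -1181 + (1/377)*(-148) = -1181 - 148/377 = -445385/377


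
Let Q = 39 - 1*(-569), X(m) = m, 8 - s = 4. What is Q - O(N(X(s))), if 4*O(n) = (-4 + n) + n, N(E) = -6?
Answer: 612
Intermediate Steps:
s = 4 (s = 8 - 1*4 = 8 - 4 = 4)
Q = 608 (Q = 39 + 569 = 608)
O(n) = -1 + n/2 (O(n) = ((-4 + n) + n)/4 = (-4 + 2*n)/4 = -1 + n/2)
Q - O(N(X(s))) = 608 - (-1 + (½)*(-6)) = 608 - (-1 - 3) = 608 - 1*(-4) = 608 + 4 = 612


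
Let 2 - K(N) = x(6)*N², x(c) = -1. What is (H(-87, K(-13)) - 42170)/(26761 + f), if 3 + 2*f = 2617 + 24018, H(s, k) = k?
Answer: -41999/40077 ≈ -1.0480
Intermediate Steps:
K(N) = 2 + N² (K(N) = 2 - (-1)*N² = 2 + N²)
f = 13316 (f = -3/2 + (2617 + 24018)/2 = -3/2 + (½)*26635 = -3/2 + 26635/2 = 13316)
(H(-87, K(-13)) - 42170)/(26761 + f) = ((2 + (-13)²) - 42170)/(26761 + 13316) = ((2 + 169) - 42170)/40077 = (171 - 42170)*(1/40077) = -41999*1/40077 = -41999/40077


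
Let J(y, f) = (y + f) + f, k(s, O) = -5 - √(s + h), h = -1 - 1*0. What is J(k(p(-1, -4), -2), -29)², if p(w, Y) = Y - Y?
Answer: (63 + I)² ≈ 3968.0 + 126.0*I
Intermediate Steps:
p(w, Y) = 0
h = -1 (h = -1 + 0 = -1)
k(s, O) = -5 - √(-1 + s) (k(s, O) = -5 - √(s - 1) = -5 - √(-1 + s))
J(y, f) = y + 2*f (J(y, f) = (f + y) + f = y + 2*f)
J(k(p(-1, -4), -2), -29)² = ((-5 - √(-1 + 0)) + 2*(-29))² = ((-5 - √(-1)) - 58)² = ((-5 - I) - 58)² = (-63 - I)²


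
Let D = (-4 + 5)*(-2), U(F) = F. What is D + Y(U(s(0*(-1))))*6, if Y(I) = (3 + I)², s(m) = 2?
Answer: 148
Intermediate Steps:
D = -2 (D = 1*(-2) = -2)
D + Y(U(s(0*(-1))))*6 = -2 + (3 + 2)²*6 = -2 + 5²*6 = -2 + 25*6 = -2 + 150 = 148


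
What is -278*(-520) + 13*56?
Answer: 145288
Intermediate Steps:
-278*(-520) + 13*56 = 144560 + 728 = 145288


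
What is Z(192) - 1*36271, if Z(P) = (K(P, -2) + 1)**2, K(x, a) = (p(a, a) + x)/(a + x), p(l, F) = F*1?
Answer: -36267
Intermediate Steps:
p(l, F) = F
K(x, a) = 1 (K(x, a) = (a + x)/(a + x) = 1)
Z(P) = 4 (Z(P) = (1 + 1)**2 = 2**2 = 4)
Z(192) - 1*36271 = 4 - 1*36271 = 4 - 36271 = -36267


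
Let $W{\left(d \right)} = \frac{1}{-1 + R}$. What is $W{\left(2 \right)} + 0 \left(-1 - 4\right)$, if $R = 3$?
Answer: $\frac{1}{2} \approx 0.5$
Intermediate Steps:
$W{\left(d \right)} = \frac{1}{2}$ ($W{\left(d \right)} = \frac{1}{-1 + 3} = \frac{1}{2}$)
$W{\left(2 \right)} + 0 \left(-1 - 4\right) = \frac{1}{2} + 0 \left(-1 - 4\right) = \frac{1}{2} + 0 \left(-5\right) = \frac{1}{2} + 0 = \frac{1}{2}$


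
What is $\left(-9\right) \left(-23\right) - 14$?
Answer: $193$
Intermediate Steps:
$\left(-9\right) \left(-23\right) - 14 = 207 - 14 = 193$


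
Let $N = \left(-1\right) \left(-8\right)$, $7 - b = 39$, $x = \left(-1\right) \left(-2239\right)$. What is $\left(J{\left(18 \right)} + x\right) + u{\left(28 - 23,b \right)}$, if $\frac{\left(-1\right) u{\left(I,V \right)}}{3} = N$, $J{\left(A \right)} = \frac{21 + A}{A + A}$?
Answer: $\frac{26593}{12} \approx 2216.1$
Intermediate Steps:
$J{\left(A \right)} = \frac{21 + A}{2 A}$
$x = 2239$
$b = -32$ ($b = 7 - 39 = -32$)
$N = 8$
$u{\left(I,V \right)} = -24$ ($u{\left(I,V \right)} = \left(-3\right) 8 = -24$)
$\left(J{\left(18 \right)} + x\right) + u{\left(28 - 23,b \right)} = \left(\frac{21 + 18}{2 \cdot 18} + 2239\right) - 24 = \left(\frac{1}{2} \cdot \frac{1}{18} \cdot 39 + 2239\right) - 24 = \left(\frac{13}{12} + 2239\right) - 24 = \frac{26881}{12} - 24 = \frac{26593}{12}$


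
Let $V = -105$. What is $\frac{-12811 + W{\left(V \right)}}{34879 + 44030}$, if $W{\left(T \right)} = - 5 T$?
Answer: $- \frac{12286}{78909} \approx -0.1557$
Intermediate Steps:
$\frac{-12811 + W{\left(V \right)}}{34879 + 44030} = \frac{-12811 - -525}{34879 + 44030} = \frac{-12811 + 525}{78909} = \left(-12286\right) \frac{1}{78909} = - \frac{12286}{78909}$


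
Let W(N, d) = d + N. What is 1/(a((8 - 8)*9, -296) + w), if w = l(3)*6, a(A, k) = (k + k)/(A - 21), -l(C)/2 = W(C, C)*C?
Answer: -21/3944 ≈ -0.0053245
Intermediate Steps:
W(N, d) = N + d
l(C) = -4*C² (l(C) = -2*(C + C)*C = -2*2*C*C = -4*C²)
a(A, k) = 2*k/(-21 + A) (a(A, k) = (2*k)/(-21 + A) = 2*k/(-21 + A))
w = -216 (w = -4*3²*6 = -4*9*6 = -36*6 = -216)
1/(a((8 - 8)*9, -296) + w) = 1/(2*(-296)/(-21 + (8 - 8)*9) - 216) = 1/(2*(-296)/(-21 + 0*9) - 216) = 1/(2*(-296)/(-21 + 0) - 216) = 1/(2*(-296)/(-21) - 216) = 1/(2*(-296)*(-1/21) - 216) = 1/(592/21 - 216) = 1/(-3944/21) = -21/3944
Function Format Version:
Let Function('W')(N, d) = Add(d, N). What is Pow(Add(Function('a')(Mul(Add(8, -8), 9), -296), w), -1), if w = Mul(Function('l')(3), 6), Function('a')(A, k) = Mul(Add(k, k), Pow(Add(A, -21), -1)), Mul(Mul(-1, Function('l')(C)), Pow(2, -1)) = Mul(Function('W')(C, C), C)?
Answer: Rational(-21, 3944) ≈ -0.0053245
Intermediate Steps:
Function('W')(N, d) = Add(N, d)
Function('l')(C) = Mul(-4, Pow(C, 2)) (Function('l')(C) = Mul(-2, Mul(Add(C, C), C)) = Mul(-2, Mul(Mul(2, C), C)) = Mul(-2, Mul(2, Pow(C, 2))) = Mul(-4, Pow(C, 2)))
Function('a')(A, k) = Mul(2, k, Pow(Add(-21, A), -1)) (Function('a')(A, k) = Mul(Mul(2, k), Pow(Add(-21, A), -1)) = Mul(2, k, Pow(Add(-21, A), -1)))
w = -216 (w = Mul(Mul(-4, Pow(3, 2)), 6) = Mul(Mul(-4, 9), 6) = Mul(-36, 6) = -216)
Pow(Add(Function('a')(Mul(Add(8, -8), 9), -296), w), -1) = Pow(Add(Mul(2, -296, Pow(Add(-21, Mul(Add(8, -8), 9)), -1)), -216), -1) = Pow(Add(Mul(2, -296, Pow(Add(-21, Mul(0, 9)), -1)), -216), -1) = Pow(Add(Mul(2, -296, Pow(Add(-21, 0), -1)), -216), -1) = Pow(Add(Mul(2, -296, Pow(-21, -1)), -216), -1) = Pow(Add(Mul(2, -296, Rational(-1, 21)), -216), -1) = Pow(Add(Rational(592, 21), -216), -1) = Pow(Rational(-3944, 21), -1) = Rational(-21, 3944)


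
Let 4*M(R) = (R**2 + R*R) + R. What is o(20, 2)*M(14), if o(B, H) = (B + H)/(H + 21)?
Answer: 2233/23 ≈ 97.087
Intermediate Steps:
M(R) = R**2/2 + R/4 (M(R) = ((R**2 + R*R) + R)/4 = ((R**2 + R**2) + R)/4 = (2*R**2 + R)/4 = (R + 2*R**2)/4 = R**2/2 + R/4)
o(B, H) = (B + H)/(21 + H)
o(20, 2)*M(14) = ((20 + 2)/(21 + 2))*((1/4)*14*(1 + 2*14)) = (22/23)*((1/4)*14*(1 + 28)) = ((1/23)*22)*((1/4)*14*29) = (22/23)*(203/2) = 2233/23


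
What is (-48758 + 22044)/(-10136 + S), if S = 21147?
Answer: -26714/11011 ≈ -2.4261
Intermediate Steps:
(-48758 + 22044)/(-10136 + S) = (-48758 + 22044)/(-10136 + 21147) = -26714/11011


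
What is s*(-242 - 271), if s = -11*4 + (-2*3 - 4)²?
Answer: -28728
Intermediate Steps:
s = 56 (s = -44 + (-6 - 4)² = -44 + (-10)² = -44 + 100 = 56)
s*(-242 - 271) = 56*(-242 - 271) = 56*(-513) = -28728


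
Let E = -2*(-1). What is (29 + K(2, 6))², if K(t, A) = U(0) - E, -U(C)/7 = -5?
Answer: 3844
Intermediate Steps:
U(C) = 35 (U(C) = -7*(-5) = 35)
E = 2
K(t, A) = 33 (K(t, A) = 35 - 1*2 = 35 - 2 = 33)
(29 + K(2, 6))² = (29 + 33)² = 62² = 3844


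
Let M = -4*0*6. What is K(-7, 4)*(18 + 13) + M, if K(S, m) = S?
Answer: -217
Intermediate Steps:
M = 0 (M = 0*6 = 0)
K(-7, 4)*(18 + 13) + M = -7*(18 + 13) + 0 = -7*31 + 0 = -217 + 0 = -217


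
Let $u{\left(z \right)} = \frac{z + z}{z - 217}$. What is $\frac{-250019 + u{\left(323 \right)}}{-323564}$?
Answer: $\frac{3312671}{4287223} \approx 0.77268$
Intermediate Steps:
$u{\left(z \right)} = \frac{2 z}{-217 + z}$
$\frac{-250019 + u{\left(323 \right)}}{-323564} = \frac{-250019 + 2 \cdot 323 \frac{1}{-217 + 323}}{-323564} = \left(-250019 + 2 \cdot 323 \cdot \frac{1}{106}\right) \left(- \frac{1}{323564}\right) = \left(-250019 + \frac{323}{53}\right) \left(- \frac{1}{323564}\right) = \left(- \frac{13250684}{53}\right) \left(- \frac{1}{323564}\right) = \frac{3312671}{4287223}$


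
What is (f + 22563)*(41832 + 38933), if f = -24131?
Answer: -126639520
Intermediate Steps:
(f + 22563)*(41832 + 38933) = (-24131 + 22563)*(41832 + 38933) = -1568*80765 = -126639520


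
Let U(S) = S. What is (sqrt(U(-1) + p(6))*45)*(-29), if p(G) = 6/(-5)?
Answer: -261*I*sqrt(55) ≈ -1935.6*I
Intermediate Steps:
p(G) = -6/5 (p(G) = 6*(-1/5) = -6/5)
(sqrt(U(-1) + p(6))*45)*(-29) = (sqrt(-1 - 6/5)*45)*(-29) = (sqrt(-11/5)*45)*(-29) = ((I*sqrt(55)/5)*45)*(-29) = (9*I*sqrt(55))*(-29) = -261*I*sqrt(55)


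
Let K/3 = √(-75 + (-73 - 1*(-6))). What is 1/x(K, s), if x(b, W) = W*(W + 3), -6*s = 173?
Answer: 36/26815 ≈ 0.0013425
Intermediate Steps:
s = -173/6 (s = -⅙*173 = -173/6 ≈ -28.833)
K = 3*I*√142 (K = 3*√(-75 + (-73 - 1*(-6))) = 3*√(-75 + (-73 + 6)) = 3*√(-75 - 67) = 3*√(-142) = 3*(I*√142) = 3*I*√142 ≈ 35.749*I)
x(b, W) = W*(3 + W)
1/x(K, s) = 1/(-173*(3 - 173/6)/6) = 1/(-173/6*(-155/6)) = 1/(26815/36) = 36/26815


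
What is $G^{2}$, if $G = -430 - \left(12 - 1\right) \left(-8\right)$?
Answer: $116964$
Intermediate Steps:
$G = -342$ ($G = -430 - 11 \left(-8\right) = -430 - -88 = -430 + 88 = -342$)
$G^{2} = \left(-342\right)^{2} = 116964$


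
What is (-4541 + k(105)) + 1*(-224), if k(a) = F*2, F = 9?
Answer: -4747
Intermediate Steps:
k(a) = 18 (k(a) = 9*2 = 18)
(-4541 + k(105)) + 1*(-224) = (-4541 + 18) + 1*(-224) = -4523 - 224 = -4747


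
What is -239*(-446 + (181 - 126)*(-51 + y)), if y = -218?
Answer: 3642599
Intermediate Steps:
-239*(-446 + (181 - 126)*(-51 + y)) = -239*(-446 + (181 - 126)*(-51 - 218)) = -239*(-446 + 55*(-269)) = -239*(-446 - 14795) = -239*(-15241) = 3642599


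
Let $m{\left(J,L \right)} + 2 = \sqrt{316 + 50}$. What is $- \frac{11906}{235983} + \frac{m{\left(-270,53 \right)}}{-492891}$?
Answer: $- \frac{1955962760}{38771298951} - \frac{\sqrt{366}}{492891} \approx -0.050488$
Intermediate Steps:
$m{\left(J,L \right)} = -2 + \sqrt{366}$ ($m{\left(J,L \right)} = -2 + \sqrt{316 + 50} = -2 + \sqrt{366}$)
$- \frac{11906}{235983} + \frac{m{\left(-270,53 \right)}}{-492891} = - \frac{11906}{235983} + \frac{-2 + \sqrt{366}}{-492891} = \left(-11906\right) \frac{1}{235983} + \left(-2 + \sqrt{366}\right) \left(- \frac{1}{492891}\right) = - \frac{11906}{235983} + \left(\frac{2}{492891} - \frac{\sqrt{366}}{492891}\right) = - \frac{1955962760}{38771298951} - \frac{\sqrt{366}}{492891}$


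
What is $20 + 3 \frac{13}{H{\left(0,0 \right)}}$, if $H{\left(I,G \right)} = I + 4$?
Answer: $\frac{119}{4} \approx 29.75$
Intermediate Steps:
$H{\left(I,G \right)} = 4 + I$
$20 + 3 \frac{13}{H{\left(0,0 \right)}} = 20 + 3 \frac{13}{4 + 0} = 20 + 3 \cdot \frac{13}{4} = 20 + \frac{39}{4} = \frac{119}{4}$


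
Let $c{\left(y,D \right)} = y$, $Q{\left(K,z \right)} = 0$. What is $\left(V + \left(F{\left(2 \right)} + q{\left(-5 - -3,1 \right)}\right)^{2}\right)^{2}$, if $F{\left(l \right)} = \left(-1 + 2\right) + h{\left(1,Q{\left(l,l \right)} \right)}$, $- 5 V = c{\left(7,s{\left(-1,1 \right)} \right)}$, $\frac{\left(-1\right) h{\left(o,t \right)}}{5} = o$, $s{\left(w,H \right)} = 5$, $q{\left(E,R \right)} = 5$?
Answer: $\frac{4}{25} \approx 0.16$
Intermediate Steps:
$h{\left(o,t \right)} = - 5 o$
$V = - \frac{7}{5}$ ($V = \left(- \frac{1}{5}\right) 7 = - \frac{7}{5} \approx -1.4$)
$F{\left(l \right)} = -4$ ($F{\left(l \right)} = \left(-1 + 2\right) - 5 = 1 - 5 = -4$)
$\left(V + \left(F{\left(2 \right)} + q{\left(-5 - -3,1 \right)}\right)^{2}\right)^{2} = \left(- \frac{7}{5} + \left(-4 + 5\right)^{2}\right)^{2} = \left(- \frac{7}{5} + 1^{2}\right)^{2} = \left(- \frac{7}{5} + 1\right)^{2} = \left(- \frac{2}{5}\right)^{2} = \frac{4}{25}$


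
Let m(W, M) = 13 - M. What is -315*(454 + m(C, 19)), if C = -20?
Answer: -141120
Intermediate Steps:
-315*(454 + m(C, 19)) = -315*(454 + (13 - 1*19)) = -315*(454 + (13 - 19)) = -315*(454 - 6) = -315*448 = -141120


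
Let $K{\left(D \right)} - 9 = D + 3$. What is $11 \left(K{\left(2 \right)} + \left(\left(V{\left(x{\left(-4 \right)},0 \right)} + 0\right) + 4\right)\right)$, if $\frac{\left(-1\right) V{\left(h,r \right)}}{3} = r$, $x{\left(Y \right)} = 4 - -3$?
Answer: $198$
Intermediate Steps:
$x{\left(Y \right)} = 7$ ($x{\left(Y \right)} = 4 + 3 = 7$)
$K{\left(D \right)} = 12 + D$ ($K{\left(D \right)} = 9 + \left(D + 3\right) = 9 + \left(3 + D\right) = 12 + D$)
$V{\left(h,r \right)} = - 3 r$
$11 \left(K{\left(2 \right)} + \left(\left(V{\left(x{\left(-4 \right)},0 \right)} + 0\right) + 4\right)\right) = 11 \left(\left(12 + 2\right) + \left(\left(\left(-3\right) 0 + 0\right) + 4\right)\right) = 11 \left(14 + \left(\left(0 + 0\right) + 4\right)\right) = 11 \left(14 + \left(0 + 4\right)\right) = 11 \left(14 + 4\right) = 11 \cdot 18 = 198$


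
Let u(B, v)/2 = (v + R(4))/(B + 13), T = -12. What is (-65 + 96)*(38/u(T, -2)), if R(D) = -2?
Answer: -589/4 ≈ -147.25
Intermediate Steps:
u(B, v) = 2*(-2 + v)/(13 + B) (u(B, v) = 2*((v - 2)/(B + 13)) = 2*((-2 + v)/(13 + B)) = 2*(-2 + v)/(13 + B))
(-65 + 96)*(38/u(T, -2)) = (-65 + 96)*(38/((2*(-2 - 2)/(13 - 12)))) = 31*(38/((2*(-4)/1))) = 31*(38/((2*1*(-4)))) = 31*(38/(-8)) = 31*(38*(-⅛)) = 31*(-19/4) = -589/4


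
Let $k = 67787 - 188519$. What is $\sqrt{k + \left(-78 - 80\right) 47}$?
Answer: $i \sqrt{128158} \approx 357.99 i$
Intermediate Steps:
$k = -120732$
$\sqrt{k + \left(-78 - 80\right) 47} = \sqrt{-120732 + \left(-78 - 80\right) 47} = \sqrt{-120732 - 7426} = \sqrt{-128158} = i \sqrt{128158}$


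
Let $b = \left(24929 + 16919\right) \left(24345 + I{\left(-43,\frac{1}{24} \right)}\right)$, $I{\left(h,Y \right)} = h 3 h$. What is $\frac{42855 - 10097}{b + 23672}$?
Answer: $\frac{16379}{625472044} \approx 2.6187 \cdot 10^{-5}$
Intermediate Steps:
$I{\left(h,Y \right)} = 3 h^{2}$ ($I{\left(h,Y \right)} = 3 h h = 3 h^{2}$)
$b = 1250920416$ ($b = \left(24929 + 16919\right) \left(24345 + 3 \left(-43\right)^{2}\right) = 41848 \left(24345 + 3 \cdot 1849\right) = 41848 \left(24345 + 5547\right) = 41848 \cdot 29892 = 1250920416$)
$\frac{42855 - 10097}{b + 23672} = \frac{42855 - 10097}{1250920416 + 23672} = \frac{32758}{1250944088} = 32758 \cdot \frac{1}{1250944088} = \frac{16379}{625472044}$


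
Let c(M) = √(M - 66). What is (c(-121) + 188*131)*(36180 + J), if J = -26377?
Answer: 241428284 + 9803*I*√187 ≈ 2.4143e+8 + 1.3405e+5*I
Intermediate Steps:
c(M) = √(-66 + M)
(c(-121) + 188*131)*(36180 + J) = (√(-66 - 121) + 188*131)*(36180 - 26377) = (√(-187) + 24628)*9803 = (I*√187 + 24628)*9803 = (24628 + I*√187)*9803 = 241428284 + 9803*I*√187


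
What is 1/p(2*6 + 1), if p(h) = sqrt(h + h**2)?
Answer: sqrt(182)/182 ≈ 0.074125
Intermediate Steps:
1/p(2*6 + 1) = 1/(sqrt((2*6 + 1)*(1 + (2*6 + 1)))) = 1/(sqrt((12 + 1)*(1 + (12 + 1)))) = 1/(sqrt(13*(1 + 13))) = 1/(sqrt(13*14)) = 1/(sqrt(182)) = sqrt(182)/182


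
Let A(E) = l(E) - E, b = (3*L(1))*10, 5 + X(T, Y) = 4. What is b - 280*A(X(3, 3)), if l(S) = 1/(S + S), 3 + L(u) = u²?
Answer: -200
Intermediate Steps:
L(u) = -3 + u²
X(T, Y) = -1 (X(T, Y) = -5 + 4 = -1)
b = -60 (b = (3*(-3 + 1²))*10 = (3*(-3 + 1))*10 = (3*(-2))*10 = -6*10 = -60)
l(S) = 1/(2*S)
A(E) = 1/(2*E) - E
b - 280*A(X(3, 3)) = -60 - 280*((½)/(-1) - 1*(-1)) = -60 - 280*((½)*(-1) + 1) = -60 - 280*(-½ + 1) = -60 - 280*½ = -60 - 140 = -200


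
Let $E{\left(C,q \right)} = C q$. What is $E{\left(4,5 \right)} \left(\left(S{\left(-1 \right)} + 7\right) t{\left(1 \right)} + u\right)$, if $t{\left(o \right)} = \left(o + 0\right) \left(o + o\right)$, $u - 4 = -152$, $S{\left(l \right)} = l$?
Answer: $-2720$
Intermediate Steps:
$u = -148$ ($u = 4 - 152 = -148$)
$t{\left(o \right)} = 2 o^{2}$ ($t{\left(o \right)} = o 2 o = 2 o^{2}$)
$E{\left(4,5 \right)} \left(\left(S{\left(-1 \right)} + 7\right) t{\left(1 \right)} + u\right) = 4 \cdot 5 \left(\left(-1 + 7\right) 2 \cdot 1^{2} - 148\right) = 20 \left(6 \cdot 2 \cdot 1 - 148\right) = 20 \left(6 \cdot 2 - 148\right) = 20 \left(12 - 148\right) = 20 \left(-136\right) = -2720$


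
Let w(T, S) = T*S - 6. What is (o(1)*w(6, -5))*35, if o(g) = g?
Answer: -1260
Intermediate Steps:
w(T, S) = -6 + S*T (w(T, S) = S*T - 6 = -6 + S*T)
(o(1)*w(6, -5))*35 = (1*(-6 - 5*6))*35 = (1*(-6 - 30))*35 = (1*(-36))*35 = -36*35 = -1260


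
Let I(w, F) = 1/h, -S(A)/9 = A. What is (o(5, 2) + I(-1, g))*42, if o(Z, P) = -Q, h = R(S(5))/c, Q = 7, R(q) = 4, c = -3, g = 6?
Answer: -651/2 ≈ -325.50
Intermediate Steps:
S(A) = -9*A
h = -4/3 (h = 4/(-3) = 4*(-1/3) = -4/3 ≈ -1.3333)
I(w, F) = -3/4 (I(w, F) = 1/(-4/3) = -3/4)
o(Z, P) = -7 (o(Z, P) = -1*7 = -7)
(o(5, 2) + I(-1, g))*42 = (-7 - 3/4)*42 = -31/4*42 = -651/2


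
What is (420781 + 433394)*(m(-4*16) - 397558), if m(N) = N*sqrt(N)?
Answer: -339584104650 - 437337600*I ≈ -3.3958e+11 - 4.3734e+8*I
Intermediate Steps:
m(N) = N**(3/2)
(420781 + 433394)*(m(-4*16) - 397558) = (420781 + 433394)*((-4*16)**(3/2) - 397558) = 854175*((-64)**(3/2) - 397558) = 854175*(-512*I - 397558) = 854175*(-397558 - 512*I) = -339584104650 - 437337600*I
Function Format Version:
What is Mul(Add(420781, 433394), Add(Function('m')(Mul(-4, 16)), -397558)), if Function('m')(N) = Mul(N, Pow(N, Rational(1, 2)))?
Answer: Add(-339584104650, Mul(-437337600, I)) ≈ Add(-3.3958e+11, Mul(-4.3734e+8, I))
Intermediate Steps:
Function('m')(N) = Pow(N, Rational(3, 2))
Mul(Add(420781, 433394), Add(Function('m')(Mul(-4, 16)), -397558)) = Mul(Add(420781, 433394), Add(Pow(Mul(-4, 16), Rational(3, 2)), -397558)) = Mul(854175, Add(Pow(-64, Rational(3, 2)), -397558)) = Mul(854175, Add(Mul(-512, I), -397558)) = Mul(854175, Add(-397558, Mul(-512, I))) = Add(-339584104650, Mul(-437337600, I))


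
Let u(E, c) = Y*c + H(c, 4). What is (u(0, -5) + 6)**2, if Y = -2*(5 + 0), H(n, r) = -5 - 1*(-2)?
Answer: 2809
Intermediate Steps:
H(n, r) = -3 (H(n, r) = -5 + 2 = -3)
Y = -10 (Y = -2*5 = -10)
u(E, c) = -3 - 10*c (u(E, c) = -10*c - 3 = -3 - 10*c)
(u(0, -5) + 6)**2 = ((-3 - 10*(-5)) + 6)**2 = ((-3 + 50) + 6)**2 = (47 + 6)**2 = 53**2 = 2809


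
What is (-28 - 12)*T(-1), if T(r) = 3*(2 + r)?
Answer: -120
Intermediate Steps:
T(r) = 6 + 3*r
(-28 - 12)*T(-1) = (-28 - 12)*(6 + 3*(-1)) = -40*(6 - 3) = -40*3 = -120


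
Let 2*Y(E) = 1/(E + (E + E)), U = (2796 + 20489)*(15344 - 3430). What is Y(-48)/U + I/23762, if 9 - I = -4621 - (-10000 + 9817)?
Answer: 177649283224439/949247193222720 ≈ 0.18715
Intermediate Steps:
U = 277417490 (U = 23285*11914 = 277417490)
I = 4447 (I = 9 - (-4621 - (-10000 + 9817)) = 9 - (-4621 - 1*(-183)) = 9 - (-4621 + 183) = 9 - 1*(-4438) = 9 + 4438 = 4447)
Y(E) = 1/(6*E) (Y(E) = 1/(2*(E + (E + E))) = 1/(2*(E + 2*E)) = 1/(2*((3*E))) = (1/(3*E))/2 = 1/(6*E))
Y(-48)/U + I/23762 = ((⅙)/(-48))/277417490 + 4447/23762 = ((⅙)*(-1/48))*(1/277417490) + 4447*(1/23762) = -1/288*1/277417490 + 4447/23762 = -1/79896237120 + 4447/23762 = 177649283224439/949247193222720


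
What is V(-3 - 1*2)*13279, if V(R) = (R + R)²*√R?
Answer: 1327900*I*√5 ≈ 2.9693e+6*I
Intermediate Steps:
V(R) = 4*R^(5/2) (V(R) = (2*R)²*√R = (4*R²)*√R = 4*R^(5/2))
V(-3 - 1*2)*13279 = (4*(-3 - 1*2)^(5/2))*13279 = (4*(-3 - 2)^(5/2))*13279 = (4*(-5)^(5/2))*13279 = (4*(25*I*√5))*13279 = (100*I*√5)*13279 = 1327900*I*√5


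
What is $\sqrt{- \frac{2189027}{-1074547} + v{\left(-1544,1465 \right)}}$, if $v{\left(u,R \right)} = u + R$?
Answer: $\frac{i \sqrt{88865236765742}}{1074547} \approx 8.7728 i$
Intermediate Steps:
$v{\left(u,R \right)} = R + u$
$\sqrt{- \frac{2189027}{-1074547} + v{\left(-1544,1465 \right)}} = \sqrt{- \frac{2189027}{-1074547} + \left(1465 - 1544\right)} = \sqrt{\left(-2189027\right) \left(- \frac{1}{1074547}\right) - 79} = \sqrt{\frac{2189027}{1074547} - 79} = \sqrt{- \frac{82700186}{1074547}} = \frac{i \sqrt{88865236765742}}{1074547}$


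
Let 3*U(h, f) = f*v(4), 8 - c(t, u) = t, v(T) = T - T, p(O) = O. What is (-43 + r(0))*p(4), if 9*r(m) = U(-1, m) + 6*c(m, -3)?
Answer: -452/3 ≈ -150.67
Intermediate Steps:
v(T) = 0
c(t, u) = 8 - t
U(h, f) = 0 (U(h, f) = (f*0)/3 = (⅓)*0 = 0)
r(m) = 16/3 - 2*m/3 (r(m) = (0 + 6*(8 - m))/9 = (0 + (48 - 6*m))/9 = (48 - 6*m)/9 = 16/3 - 2*m/3)
(-43 + r(0))*p(4) = (-43 + (16/3 - ⅔*0))*4 = (-43 + (16/3 + 0))*4 = (-43 + 16/3)*4 = -113/3*4 = -452/3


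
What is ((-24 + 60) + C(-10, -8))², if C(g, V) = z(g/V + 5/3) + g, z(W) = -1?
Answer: 625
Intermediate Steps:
C(g, V) = -1 + g
((-24 + 60) + C(-10, -8))² = ((-24 + 60) + (-1 - 10))² = (36 - 11)² = 25² = 625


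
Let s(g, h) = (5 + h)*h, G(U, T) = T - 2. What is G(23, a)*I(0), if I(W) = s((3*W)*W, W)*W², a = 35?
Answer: 0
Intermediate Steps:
G(U, T) = -2 + T
s(g, h) = h*(5 + h)
I(W) = W³*(5 + W) (I(W) = (W*(5 + W))*W² = W³*(5 + W))
G(23, a)*I(0) = (-2 + 35)*(0³*(5 + 0)) = 33*(0*5) = 33*0 = 0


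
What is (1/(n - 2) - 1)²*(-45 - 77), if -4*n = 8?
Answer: -1525/8 ≈ -190.63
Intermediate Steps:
n = -2 (n = -¼*8 = -2)
(1/(n - 2) - 1)²*(-45 - 77) = (1/(-2 - 2) - 1)²*(-45 - 77) = (1/(-4) - 1)²*(-122) = (-¼ - 1)²*(-122) = (-5/4)²*(-122) = (25/16)*(-122) = -1525/8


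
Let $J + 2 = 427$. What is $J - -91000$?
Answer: $91425$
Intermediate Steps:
$J = 425$ ($J = -2 + 427 = 425$)
$J - -91000 = 425 - -91000 = 425 + 91000 = 91425$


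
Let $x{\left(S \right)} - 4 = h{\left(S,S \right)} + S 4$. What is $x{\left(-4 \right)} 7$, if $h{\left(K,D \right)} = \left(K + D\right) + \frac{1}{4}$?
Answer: $- \frac{553}{4} \approx -138.25$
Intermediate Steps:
$h{\left(K,D \right)} = \frac{1}{4} + D + K$ ($h{\left(K,D \right)} = \left(D + K\right) + \frac{1}{4} = \frac{1}{4} + D + K$)
$x{\left(S \right)} = \frac{17}{4} + 6 S$ ($x{\left(S \right)} = 4 + \left(\left(\frac{1}{4} + S + S\right) + S 4\right) = 4 + \left(\left(\frac{1}{4} + 2 S\right) + 4 S\right) = 4 + \left(\frac{1}{4} + 6 S\right) = \frac{17}{4} + 6 S$)
$x{\left(-4 \right)} 7 = \left(\frac{17}{4} + 6 \left(-4\right)\right) 7 = \left(\frac{17}{4} - 24\right) 7 = \left(- \frac{79}{4}\right) 7 = - \frac{553}{4}$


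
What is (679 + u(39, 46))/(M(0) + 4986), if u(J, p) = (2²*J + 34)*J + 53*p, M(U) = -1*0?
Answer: 3509/1662 ≈ 2.1113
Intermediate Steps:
M(U) = 0
u(J, p) = 53*p + J*(34 + 4*J) (u(J, p) = (4*J + 34)*J + 53*p = (34 + 4*J)*J + 53*p = J*(34 + 4*J) + 53*p = 53*p + J*(34 + 4*J))
(679 + u(39, 46))/(M(0) + 4986) = (679 + (4*39² + 34*39 + 53*46))/(0 + 4986) = (679 + (4*1521 + 1326 + 2438))/4986 = (679 + (6084 + 1326 + 2438))*(1/4986) = (679 + 9848)*(1/4986) = 10527*(1/4986) = 3509/1662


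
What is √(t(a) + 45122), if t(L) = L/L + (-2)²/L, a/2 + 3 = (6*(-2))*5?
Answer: √19899229/21 ≈ 212.42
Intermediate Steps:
a = -126 (a = -6 + 2*((6*(-2))*5) = -6 + 2*(-12*5) = -6 + 2*(-60) = -6 - 120 = -126)
t(L) = 1 + 4/L
√(t(a) + 45122) = √((4 - 126)/(-126) + 45122) = √(-1/126*(-122) + 45122) = √(61/63 + 45122) = √(2842747/63) = √19899229/21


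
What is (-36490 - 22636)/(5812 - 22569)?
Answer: 59126/16757 ≈ 3.5284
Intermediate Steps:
(-36490 - 22636)/(5812 - 22569) = -59126/(-16757) = -59126*(-1/16757) = 59126/16757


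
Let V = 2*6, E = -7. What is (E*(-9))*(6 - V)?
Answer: -378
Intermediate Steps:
V = 12
(E*(-9))*(6 - V) = (-7*(-9))*(6 - 1*12) = 63*(6 - 12) = 63*(-6) = -378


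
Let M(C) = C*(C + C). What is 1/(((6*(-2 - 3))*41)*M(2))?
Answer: -1/9840 ≈ -0.00010163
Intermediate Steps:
M(C) = 2*C² (M(C) = C*(2*C) = 2*C²)
1/(((6*(-2 - 3))*41)*M(2)) = 1/(((6*(-2 - 3))*41)*(2*2²)) = 1/(((6*(-5))*41)*(2*4)) = 1/(-30*41*8) = 1/(-1230*8) = 1/(-9840) = -1/9840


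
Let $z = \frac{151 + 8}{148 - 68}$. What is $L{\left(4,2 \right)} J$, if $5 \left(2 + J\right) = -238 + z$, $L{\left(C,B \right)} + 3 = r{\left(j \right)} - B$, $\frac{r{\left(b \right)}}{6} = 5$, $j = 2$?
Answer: $- \frac{19681}{16} \approx -1230.1$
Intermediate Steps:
$r{\left(b \right)} = 30$ ($r{\left(b \right)} = 6 \cdot 5 = 30$)
$z = \frac{159}{80} \approx 1.9875$
$L{\left(C,B \right)} = 27 - B$ ($L{\left(C,B \right)} = -3 - \left(-30 + B\right) = 27 - B$)
$J = - \frac{19681}{400}$ ($J = -2 + \frac{-238 + \frac{159}{80}}{5} = -2 + \frac{1}{5} \left(- \frac{18881}{80}\right) = -2 - \frac{18881}{400} = - \frac{19681}{400} \approx -49.203$)
$L{\left(4,2 \right)} J = \left(27 - 2\right) \left(- \frac{19681}{400}\right) = 25 \left(- \frac{19681}{400}\right) = - \frac{19681}{16}$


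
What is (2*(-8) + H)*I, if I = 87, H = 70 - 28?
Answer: 2262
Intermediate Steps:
H = 42
(2*(-8) + H)*I = (2*(-8) + 42)*87 = (-16 + 42)*87 = 26*87 = 2262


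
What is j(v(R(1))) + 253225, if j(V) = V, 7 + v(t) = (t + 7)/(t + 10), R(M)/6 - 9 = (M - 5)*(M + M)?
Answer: 4051501/16 ≈ 2.5322e+5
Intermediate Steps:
R(M) = 54 + 12*M*(-5 + M) (R(M) = 54 + 6*((M - 5)*(M + M)) = 54 + 6*((-5 + M)*(2*M)) = 54 + 6*(2*M*(-5 + M)) = 54 + 12*M*(-5 + M))
v(t) = -7 + (7 + t)/(10 + t) (v(t) = -7 + (t + 7)/(t + 10) = -7 + (7 + t)/(10 + t))
j(v(R(1))) + 253225 = 3*(-21 - 2*(54 - 60*1 + 12*1**2))/(10 + (54 - 60*1 + 12*1**2)) + 253225 = 3*(-21 - 2*(54 - 60 + 12*1))/(10 + (54 - 60 + 12*1)) + 253225 = 3*(-21 - 2*(54 - 60 + 12))/(10 + (54 - 60 + 12)) + 253225 = 3*(-21 - 2*6)/(10 + 6) + 253225 = 3*(-21 - 12)/16 + 253225 = 3*(1/16)*(-33) + 253225 = -99/16 + 253225 = 4051501/16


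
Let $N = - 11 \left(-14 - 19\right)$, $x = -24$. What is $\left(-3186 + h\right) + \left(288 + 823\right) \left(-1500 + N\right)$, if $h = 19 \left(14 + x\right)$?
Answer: $-1266583$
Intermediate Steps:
$h = -190$ ($h = 19 \left(14 - 24\right) = 19 \left(-10\right) = -190$)
$N = 363$ ($N = \left(-11\right) \left(-33\right) = 363$)
$\left(-3186 + h\right) + \left(288 + 823\right) \left(-1500 + N\right) = \left(-3186 - 190\right) + \left(288 + 823\right) \left(-1500 + 363\right) = -3376 + 1111 \left(-1137\right) = -3376 - 1263207 = -1266583$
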